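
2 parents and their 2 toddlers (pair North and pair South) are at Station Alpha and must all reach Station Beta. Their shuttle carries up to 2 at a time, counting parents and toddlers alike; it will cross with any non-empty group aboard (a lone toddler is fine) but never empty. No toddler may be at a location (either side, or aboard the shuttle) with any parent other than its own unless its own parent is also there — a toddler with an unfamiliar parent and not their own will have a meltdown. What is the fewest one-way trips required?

5

Counting alone: each trip to Station Beta takes at most 2 across and each return brings at least 1 back, so after t trips out (and t−1 returns) at most 2t − (t−1) of the 4 are across; that first reaches 4 at t = 3, so at least 5 crossings are needed.
The plan below uses exactly 5 crossings, so it is optimal:
1. parent North and toddler North cross → Station Beta.
2. parent North crosses ← Station Alpha.
3. parent North and parent South cross → Station Beta.
4. parent South crosses ← Station Alpha.
5. parent South and toddler South cross → Station Beta.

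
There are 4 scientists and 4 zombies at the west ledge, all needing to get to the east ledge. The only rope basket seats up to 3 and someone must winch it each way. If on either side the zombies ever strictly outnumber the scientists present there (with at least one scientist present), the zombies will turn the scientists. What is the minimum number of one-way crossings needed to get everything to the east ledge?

9

Counting alone: each trip to the east ledge takes at most 3 across and each return brings at least 1 back, so after t trips out (and t−1 returns) at most 3t − (t−1) of the 8 are across; that first reaches 8 at t = 4, so at least 7 crossings are needed.
The safety rule pushes this higher. Following every safe sequence of crossings, the most of the 8 that can be at the east ledge as the rope basket arrives there on crossing 7 is 7 — never all 8.
So no plan with fewer than 9 crossings exists, and this one achieves 9:
1. 2 zombies → the east ledge.  (the west ledge: 4S 2Z; the east ledge: 0S 2Z)
2. 1 zombie ← the west ledge.  (the west ledge: 4S 3Z; the east ledge: 0S 1Z)
3. 3 zombies → the east ledge.  (the west ledge: 4S 0Z; the east ledge: 0S 4Z)
4. 1 zombie ← the west ledge.  (the west ledge: 4S 1Z; the east ledge: 0S 3Z)
5. 3 scientists → the east ledge.  (the west ledge: 1S 1Z; the east ledge: 3S 3Z)
6. 1 scientist and 1 zombie ← the west ledge.  (the west ledge: 2S 2Z; the east ledge: 2S 2Z)
7. 2 scientists → the east ledge.  (the west ledge: 0S 2Z; the east ledge: 4S 2Z)
8. 1 zombie ← the west ledge.  (the west ledge: 0S 3Z; the east ledge: 4S 1Z)
9. 3 zombies → the east ledge.  (the west ledge: 0S 0Z; the east ledge: 4S 4Z)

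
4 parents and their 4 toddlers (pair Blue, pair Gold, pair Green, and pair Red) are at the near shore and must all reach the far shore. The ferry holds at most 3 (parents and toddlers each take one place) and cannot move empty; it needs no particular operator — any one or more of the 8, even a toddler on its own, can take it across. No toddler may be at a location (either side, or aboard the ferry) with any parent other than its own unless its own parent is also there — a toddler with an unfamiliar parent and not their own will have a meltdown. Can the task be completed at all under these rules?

1. parent Blue and toddler Blue cross → the far shore.
2. parent Blue crosses ← the near shore.
3. parent Blue, parent Gold, and toddler Gold cross → the far shore.
4. parent Blue and toddler Blue cross ← the near shore.
5. parent Blue, parent Green, and parent Red cross → the far shore.
6. toddler Gold crosses ← the near shore.
7. toddler Blue and toddler Gold cross → the far shore.
8. toddler Blue crosses ← the near shore.
9. toddler Blue, toddler Green, and toddler Red cross → the far shore.

Yes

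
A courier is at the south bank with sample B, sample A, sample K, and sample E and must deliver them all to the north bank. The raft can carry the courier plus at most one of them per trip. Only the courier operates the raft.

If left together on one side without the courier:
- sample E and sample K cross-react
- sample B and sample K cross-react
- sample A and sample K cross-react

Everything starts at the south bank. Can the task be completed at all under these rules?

Following every safe sequence of crossings from the start, the most of the 4 that can be at the north bank as the raft arrives there on crossings 1, 3 is 1, 2 respectively; the best ever achieved is 2 of 4.
From crossing 5 on, no configuration arises that was not already reachable earlier: only 9 distinct safe configurations (who is on which side, and where the raft is) can ever be reached, none of them has everyone across, and every continuation just revisits them. So no valid plan exists.

No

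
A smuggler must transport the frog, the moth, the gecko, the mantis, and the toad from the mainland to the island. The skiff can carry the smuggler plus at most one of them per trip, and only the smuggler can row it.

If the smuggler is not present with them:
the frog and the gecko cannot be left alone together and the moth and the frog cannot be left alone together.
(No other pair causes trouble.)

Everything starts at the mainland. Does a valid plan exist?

Yes

1. Smuggler goes to the island with the frog.  [the mainland: the gecko, the mantis, the moth, the toad | the island: the frog]
2. Smuggler goes back to the mainland alone.  [the mainland: the gecko, the mantis, the moth, the toad | the island: the frog]
3. Smuggler goes to the island with the moth.  [the mainland: the gecko, the mantis, the toad | the island: the frog, the moth]
4. Smuggler goes back to the mainland with the frog.  [the mainland: the frog, the gecko, the mantis, the toad | the island: the moth]
5. Smuggler goes to the island with the gecko.  [the mainland: the frog, the mantis, the toad | the island: the gecko, the moth]
6. Smuggler goes back to the mainland alone.  [the mainland: the frog, the mantis, the toad | the island: the gecko, the moth]
7. Smuggler goes to the island with the mantis.  [the mainland: the frog, the toad | the island: the gecko, the mantis, the moth]
8. Smuggler goes back to the mainland alone.  [the mainland: the frog, the toad | the island: the gecko, the mantis, the moth]
9. Smuggler goes to the island with the toad.  [the mainland: the frog | the island: the gecko, the mantis, the moth, the toad]
10. Smuggler goes back to the mainland alone.  [the mainland: the frog | the island: the gecko, the mantis, the moth, the toad]
11. Smuggler goes to the island with the frog.  [the mainland: — | the island: the frog, the gecko, the mantis, the moth, the toad]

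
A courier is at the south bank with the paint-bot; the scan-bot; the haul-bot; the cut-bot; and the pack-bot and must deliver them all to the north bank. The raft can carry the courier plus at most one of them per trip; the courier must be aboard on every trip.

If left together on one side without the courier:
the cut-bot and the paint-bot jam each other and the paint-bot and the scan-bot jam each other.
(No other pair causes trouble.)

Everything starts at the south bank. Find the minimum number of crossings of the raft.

11

Counting alone: the courier can take at most 1 across per trip to the north bank, so moving all 5 needs at least 5 loaded trips out, with a return between consecutive ones — at least 9 crossings.
The safety rule pushes this higher. Following every safe sequence of crossings, the most of the 5 that can be at the north bank as the raft arrives there on crossing 9 is 4 — never all 5.
So no plan with fewer than 11 crossings exists, and this one achieves 11:
1. Courier goes to the north bank with the paint-bot.
2. Courier goes back to the south bank alone.
3. Courier goes to the north bank with the scan-bot.
4. Courier goes back to the south bank with the paint-bot.
5. Courier goes to the north bank with the cut-bot.
6. Courier goes back to the south bank alone.
7. Courier goes to the north bank with the haul-bot.
8. Courier goes back to the south bank alone.
9. Courier goes to the north bank with the pack-bot.
10. Courier goes back to the south bank alone.
11. Courier goes to the north bank with the paint-bot.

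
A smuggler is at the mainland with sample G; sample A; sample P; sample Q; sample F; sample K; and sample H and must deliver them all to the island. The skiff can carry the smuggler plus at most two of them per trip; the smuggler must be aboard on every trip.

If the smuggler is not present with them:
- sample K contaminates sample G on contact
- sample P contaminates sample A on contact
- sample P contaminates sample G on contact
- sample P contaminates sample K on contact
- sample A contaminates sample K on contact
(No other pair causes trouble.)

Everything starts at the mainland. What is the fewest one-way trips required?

11

Counting alone: the smuggler can take at most 2 across per trip to the island, so moving all 7 needs at least 4 loaded trips out, with a return between consecutive ones — at least 7 crossings.
The safety rule pushes this higher. Following every safe sequence of crossings, the most of the 7 that can be at the island as the skiff arrives there on crossings 7, 9 is 5, 6 respectively — never all 7.
So no plan with fewer than 11 crossings exists, and this one achieves 11:
1. Smuggler goes to the island with sample K and sample P.  [the mainland: sample A, sample F, sample G, sample H, sample Q | the island: sample K, sample P]
2. Smuggler goes back to the mainland with sample P.  [the mainland: sample A, sample F, sample G, sample H, sample P, sample Q | the island: sample K]
3. Smuggler goes to the island with sample A and sample G.  [the mainland: sample F, sample H, sample P, sample Q | the island: sample A, sample G, sample K]
4. Smuggler goes back to the mainland with sample K.  [the mainland: sample F, sample H, sample K, sample P, sample Q | the island: sample A, sample G]
5. Smuggler goes to the island with sample P and sample Q.  [the mainland: sample F, sample H, sample K | the island: sample A, sample G, sample P, sample Q]
6. Smuggler goes back to the mainland with sample P.  [the mainland: sample F, sample H, sample K, sample P | the island: sample A, sample G, sample Q]
7. Smuggler goes to the island with sample F and sample P.  [the mainland: sample H, sample K | the island: sample A, sample F, sample G, sample P, sample Q]
8. Smuggler goes back to the mainland with sample P.  [the mainland: sample H, sample K, sample P | the island: sample A, sample F, sample G, sample Q]
9. Smuggler goes to the island with sample H and sample P.  [the mainland: sample K | the island: sample A, sample F, sample G, sample H, sample P, sample Q]
10. Smuggler goes back to the mainland with sample P.  [the mainland: sample K, sample P | the island: sample A, sample F, sample G, sample H, sample Q]
11. Smuggler goes to the island with sample K and sample P.  [the mainland: — | the island: sample A, sample F, sample G, sample H, sample K, sample P, sample Q]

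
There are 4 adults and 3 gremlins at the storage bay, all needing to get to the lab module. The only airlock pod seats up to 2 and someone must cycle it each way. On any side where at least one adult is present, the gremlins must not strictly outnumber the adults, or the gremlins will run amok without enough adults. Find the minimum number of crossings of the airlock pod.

11

Counting alone: each trip to the lab module takes at most 2 across and each return brings at least 1 back, so after t trips out (and t−1 returns) at most 2t − (t−1) of the 7 are across; that first reaches 7 at t = 6, so at least 11 crossings are needed.
The plan below uses exactly 11 crossings, so it is optimal:
1. 2 gremlins → the lab module.  (the storage bay: 4A 1G; the lab module: 0A 2G)
2. 1 gremlin ← the storage bay.  (the storage bay: 4A 2G; the lab module: 0A 1G)
3. 2 gremlins → the lab module.  (the storage bay: 4A 0G; the lab module: 0A 3G)
4. 1 gremlin ← the storage bay.  (the storage bay: 4A 1G; the lab module: 0A 2G)
5. 2 adults → the lab module.  (the storage bay: 2A 1G; the lab module: 2A 2G)
6. 1 gremlin ← the storage bay.  (the storage bay: 2A 2G; the lab module: 2A 1G)
7. 1 adult and 1 gremlin → the lab module.  (the storage bay: 1A 1G; the lab module: 3A 2G)
8. 1 adult ← the storage bay.  (the storage bay: 2A 1G; the lab module: 2A 2G)
9. 1 adult and 1 gremlin → the lab module.  (the storage bay: 1A 0G; the lab module: 3A 3G)
10. 1 gremlin ← the storage bay.  (the storage bay: 1A 1G; the lab module: 3A 2G)
11. 1 adult and 1 gremlin → the lab module.  (the storage bay: 0A 0G; the lab module: 4A 3G)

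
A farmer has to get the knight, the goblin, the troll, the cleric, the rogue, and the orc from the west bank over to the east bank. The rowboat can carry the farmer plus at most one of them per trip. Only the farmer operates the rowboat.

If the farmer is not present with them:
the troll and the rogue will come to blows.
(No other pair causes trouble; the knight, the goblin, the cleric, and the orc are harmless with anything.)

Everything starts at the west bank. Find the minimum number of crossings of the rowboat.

11

Counting alone: the farmer can take at most 1 across per trip to the east bank, so moving all 6 needs at least 6 loaded trips out, with a return between consecutive ones — at least 11 crossings.
The plan below uses exactly 11 crossings, so it is optimal:
1. Farmer goes to the east bank with the troll.
2. Farmer goes back to the west bank alone.
3. Farmer goes to the east bank with the knight.
4. Farmer goes back to the west bank alone.
5. Farmer goes to the east bank with the goblin.
6. Farmer goes back to the west bank alone.
7. Farmer goes to the east bank with the cleric.
8. Farmer goes back to the west bank alone.
9. Farmer goes to the east bank with the orc.
10. Farmer goes back to the west bank alone.
11. Farmer goes to the east bank with the rogue.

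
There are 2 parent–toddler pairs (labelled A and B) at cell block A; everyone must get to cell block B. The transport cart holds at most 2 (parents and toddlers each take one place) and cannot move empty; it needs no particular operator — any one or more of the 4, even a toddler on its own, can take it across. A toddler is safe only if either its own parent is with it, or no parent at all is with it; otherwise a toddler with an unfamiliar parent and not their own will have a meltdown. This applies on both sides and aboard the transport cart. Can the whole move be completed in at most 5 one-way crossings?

Yes — this plan uses 5 crossings (≤ 5):
1. parent A and toddler A cross → cell block B.
2. parent A crosses ← cell block A.
3. parent A and parent B cross → cell block B.
4. parent B crosses ← cell block A.
5. parent B and toddler B cross → cell block B.

Yes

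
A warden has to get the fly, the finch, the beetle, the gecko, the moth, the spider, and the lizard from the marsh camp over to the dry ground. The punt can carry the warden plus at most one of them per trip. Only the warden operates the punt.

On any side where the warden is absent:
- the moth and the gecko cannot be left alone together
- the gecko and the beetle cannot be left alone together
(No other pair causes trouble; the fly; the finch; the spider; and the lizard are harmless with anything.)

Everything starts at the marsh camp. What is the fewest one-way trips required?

Counting alone: the warden can take at most 1 across per trip to the dry ground, so moving all 7 needs at least 7 loaded trips out, with a return between consecutive ones — at least 13 crossings.
The safety rule pushes this higher. Following every safe sequence of crossings, the most of the 7 that can be at the dry ground as the punt arrives there on crossing 13 is 6 — never all 7.
So no plan with fewer than 15 crossings exists, and this one achieves 15:
1. Warden goes to the dry ground with the gecko.
2. Warden goes back to the marsh camp alone.
3. Warden goes to the dry ground with the fly.
4. Warden goes back to the marsh camp alone.
5. Warden goes to the dry ground with the finch.
6. Warden goes back to the marsh camp alone.
7. Warden goes to the dry ground with the beetle.
8. Warden goes back to the marsh camp with the gecko.
9. Warden goes to the dry ground with the moth.
10. Warden goes back to the marsh camp alone.
11. Warden goes to the dry ground with the spider.
12. Warden goes back to the marsh camp alone.
13. Warden goes to the dry ground with the lizard.
14. Warden goes back to the marsh camp alone.
15. Warden goes to the dry ground with the gecko.

15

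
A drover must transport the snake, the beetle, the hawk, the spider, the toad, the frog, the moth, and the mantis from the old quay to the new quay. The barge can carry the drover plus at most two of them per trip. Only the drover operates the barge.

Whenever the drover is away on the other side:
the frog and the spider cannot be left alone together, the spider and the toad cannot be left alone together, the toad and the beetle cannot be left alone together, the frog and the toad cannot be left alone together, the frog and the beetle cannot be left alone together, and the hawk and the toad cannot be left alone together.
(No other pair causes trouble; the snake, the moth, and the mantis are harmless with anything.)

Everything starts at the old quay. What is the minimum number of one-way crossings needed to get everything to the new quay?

Counting alone: the drover can take at most 2 across per trip to the new quay, so moving all 8 needs at least 4 loaded trips out, with a return between consecutive ones — at least 7 crossings.
The safety rule pushes this higher. Following every safe sequence of crossings, the most of the 8 that can be at the new quay as the barge arrives there on crossings 7, 9, 11 is 5, 6, 7 respectively — never all 8.
So no plan with fewer than 13 crossings exists, and this one achieves 13:
1. Drover goes to the new quay with the frog and the toad.  [the old quay: the beetle, the hawk, the mantis, the moth, the snake, the spider | the new quay: the frog, the toad]
2. Drover goes back to the old quay with the toad.  [the old quay: the beetle, the hawk, the mantis, the moth, the snake, the spider, the toad | the new quay: the frog]
3. Drover goes to the new quay with the snake and the toad.  [the old quay: the beetle, the hawk, the mantis, the moth, the spider | the new quay: the frog, the snake, the toad]
4. Drover goes back to the old quay with the toad.  [the old quay: the beetle, the hawk, the mantis, the moth, the spider, the toad | the new quay: the frog, the snake]
5. Drover goes to the new quay with the hawk and the toad.  [the old quay: the beetle, the mantis, the moth, the spider | the new quay: the frog, the hawk, the snake, the toad]
6. Drover goes back to the old quay with the toad.  [the old quay: the beetle, the mantis, the moth, the spider, the toad | the new quay: the frog, the hawk, the snake]
7. Drover goes to the new quay with the beetle and the spider.  [the old quay: the mantis, the moth, the toad | the new quay: the beetle, the frog, the hawk, the snake, the spider]
8. Drover goes back to the old quay with the frog.  [the old quay: the frog, the mantis, the moth, the toad | the new quay: the beetle, the hawk, the snake, the spider]
9. Drover goes to the new quay with the moth and the toad.  [the old quay: the frog, the mantis | the new quay: the beetle, the hawk, the moth, the snake, the spider, the toad]
10. Drover goes back to the old quay with the toad.  [the old quay: the frog, the mantis, the toad | the new quay: the beetle, the hawk, the moth, the snake, the spider]
11. Drover goes to the new quay with the mantis and the toad.  [the old quay: the frog | the new quay: the beetle, the hawk, the mantis, the moth, the snake, the spider, the toad]
12. Drover goes back to the old quay with the toad.  [the old quay: the frog, the toad | the new quay: the beetle, the hawk, the mantis, the moth, the snake, the spider]
13. Drover goes to the new quay with the frog and the toad.  [the old quay: — | the new quay: the beetle, the frog, the hawk, the mantis, the moth, the snake, the spider, the toad]

13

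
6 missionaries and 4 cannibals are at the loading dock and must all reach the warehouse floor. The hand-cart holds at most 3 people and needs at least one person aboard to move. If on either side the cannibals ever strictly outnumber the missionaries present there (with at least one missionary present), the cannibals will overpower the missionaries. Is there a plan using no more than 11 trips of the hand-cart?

Yes — this plan uses 9 crossings (≤ 11):
1. 2 cannibals → the warehouse floor.  (the loading dock: 6M 2C; the warehouse floor: 0M 2C)
2. 1 cannibal ← the loading dock.  (the loading dock: 6M 3C; the warehouse floor: 0M 1C)
3. 3 cannibals → the warehouse floor.  (the loading dock: 6M 0C; the warehouse floor: 0M 4C)
4. 1 cannibal ← the loading dock.  (the loading dock: 6M 1C; the warehouse floor: 0M 3C)
5. 3 missionaries → the warehouse floor.  (the loading dock: 3M 1C; the warehouse floor: 3M 3C)
6. 1 cannibal ← the loading dock.  (the loading dock: 3M 2C; the warehouse floor: 3M 2C)
7. 1 missionary and 2 cannibals → the warehouse floor.  (the loading dock: 2M 0C; the warehouse floor: 4M 4C)
8. 1 cannibal ← the loading dock.  (the loading dock: 2M 1C; the warehouse floor: 4M 3C)
9. 2 missionaries and 1 cannibal → the warehouse floor.  (the loading dock: 0M 0C; the warehouse floor: 6M 4C)

Yes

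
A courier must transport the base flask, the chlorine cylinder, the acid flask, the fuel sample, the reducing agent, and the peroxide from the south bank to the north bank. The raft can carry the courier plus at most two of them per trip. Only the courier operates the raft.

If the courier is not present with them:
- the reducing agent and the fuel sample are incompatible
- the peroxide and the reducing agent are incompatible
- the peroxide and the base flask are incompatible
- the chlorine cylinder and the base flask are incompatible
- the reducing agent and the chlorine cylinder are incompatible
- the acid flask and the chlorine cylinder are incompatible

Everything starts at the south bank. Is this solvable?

Whatever the first load, the items left behind include a forbidden pair without the courier. No opening move is safe, so no plan exists.

No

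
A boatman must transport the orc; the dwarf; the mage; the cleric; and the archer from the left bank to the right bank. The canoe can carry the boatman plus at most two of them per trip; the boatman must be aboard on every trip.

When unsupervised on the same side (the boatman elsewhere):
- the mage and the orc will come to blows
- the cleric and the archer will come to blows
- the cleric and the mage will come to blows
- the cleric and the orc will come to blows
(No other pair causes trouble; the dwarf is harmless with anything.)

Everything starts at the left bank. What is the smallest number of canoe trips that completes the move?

7

Counting alone: the boatman can take at most 2 across per trip to the right bank, so moving all 5 needs at least 3 loaded trips out, with a return between consecutive ones — at least 5 crossings.
The safety rule pushes this higher. Following every safe sequence of crossings, the most of the 5 that can be at the right bank as the canoe arrives there on crossing 5 is 4 — never all 5.
So no plan with fewer than 7 crossings exists, and this one achieves 7:
1. Boatman goes to the right bank with the cleric and the orc.
2. Boatman goes back to the left bank with the orc.
3. Boatman goes to the right bank with the dwarf and the orc.
4. Boatman goes back to the left bank with the orc.
5. Boatman goes to the right bank with the archer and the orc.
6. Boatman goes back to the left bank with the cleric.
7. Boatman goes to the right bank with the cleric and the mage.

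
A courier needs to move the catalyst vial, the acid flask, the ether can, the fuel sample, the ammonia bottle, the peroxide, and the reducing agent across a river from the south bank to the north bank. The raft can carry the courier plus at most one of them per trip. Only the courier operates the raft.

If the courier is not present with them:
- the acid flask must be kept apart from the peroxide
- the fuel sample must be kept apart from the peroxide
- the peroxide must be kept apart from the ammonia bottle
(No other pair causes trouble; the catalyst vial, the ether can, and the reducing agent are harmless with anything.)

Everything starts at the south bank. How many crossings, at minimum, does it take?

impossible

Following every safe sequence of crossings from the start, the most of the 7 that can be at the north bank as the raft arrives there on crossings 1, 3, 5, 7, 9 is 1, 2, 3, 4, 5 respectively; the best ever achieved is 5 of 7.
From crossing 11 on, no configuration arises that was not already reachable earlier: only 72 distinct safe configurations (who is on which side, and where the raft is) can ever be reached, none of them has everyone across, and every continuation just revisits them. So no valid plan exists.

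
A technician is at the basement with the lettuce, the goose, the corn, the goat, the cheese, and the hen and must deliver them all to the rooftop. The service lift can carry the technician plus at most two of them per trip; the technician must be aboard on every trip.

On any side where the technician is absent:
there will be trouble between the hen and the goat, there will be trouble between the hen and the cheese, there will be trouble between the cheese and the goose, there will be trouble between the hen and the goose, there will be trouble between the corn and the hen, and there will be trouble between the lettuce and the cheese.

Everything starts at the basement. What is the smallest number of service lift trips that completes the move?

Counting alone: the technician can take at most 2 across per trip to the rooftop, so moving all 6 needs at least 3 loaded trips out, with a return between consecutive ones — at least 5 crossings.
The safety rule pushes this higher. Following every safe sequence of crossings, the most of the 6 that can be at the rooftop as the service lift arrives there on crossings 5, 7 is 4, 5 respectively — never all 6.
So no plan with fewer than 9 crossings exists, and this one achieves 9:
1. Technician goes to the rooftop with the cheese and the hen.  [the basement: the corn, the goat, the goose, the lettuce | the rooftop: the cheese, the hen]
2. Technician goes back to the basement with the cheese.  [the basement: the cheese, the corn, the goat, the goose, the lettuce | the rooftop: the hen]
3. Technician goes to the rooftop with the goose and the lettuce.  [the basement: the cheese, the corn, the goat | the rooftop: the goose, the hen, the lettuce]
4. Technician goes back to the basement with the goose.  [the basement: the cheese, the corn, the goat, the goose | the rooftop: the hen, the lettuce]
5. Technician goes to the rooftop with the corn and the goose.  [the basement: the cheese, the goat | the rooftop: the corn, the goose, the hen, the lettuce]
6. Technician goes back to the basement with the hen.  [the basement: the cheese, the goat, the hen | the rooftop: the corn, the goose, the lettuce]
7. Technician goes to the rooftop with the cheese and the goat.  [the basement: the hen | the rooftop: the cheese, the corn, the goat, the goose, the lettuce]
8. Technician goes back to the basement with the cheese.  [the basement: the cheese, the hen | the rooftop: the corn, the goat, the goose, the lettuce]
9. Technician goes to the rooftop with the cheese and the hen.  [the basement: — | the rooftop: the cheese, the corn, the goat, the goose, the hen, the lettuce]

9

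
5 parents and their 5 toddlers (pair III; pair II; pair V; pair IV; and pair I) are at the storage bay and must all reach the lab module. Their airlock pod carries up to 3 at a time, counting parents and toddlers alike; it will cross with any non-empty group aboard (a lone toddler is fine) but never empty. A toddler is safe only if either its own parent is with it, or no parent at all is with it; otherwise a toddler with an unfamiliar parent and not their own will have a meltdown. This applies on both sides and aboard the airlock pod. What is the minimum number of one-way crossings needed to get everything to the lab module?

Counting alone: each trip to the lab module takes at most 3 across and each return brings at least 1 back, so after t trips out (and t−1 returns) at most 3t − (t−1) of the 10 are across; that first reaches 10 at t = 5, so at least 9 crossings are needed.
The safety rule pushes this higher. Following every safe sequence of crossings, the most of the 10 that can be at the lab module as the airlock pod arrives there on crossing 9 is 9 — never all 10.
So no plan with fewer than 11 crossings exists, and this one achieves 11:
1. parent III and toddler III cross → the lab module.
2. parent III crosses ← the storage bay.
3. toddler II, toddler IV, and toddler V cross → the lab module.
4. toddler III crosses ← the storage bay.
5. parent II, parent IV, and parent V cross → the lab module.
6. parent II and toddler II cross ← the storage bay.
7. parent I, parent II, and parent III cross → the lab module.
8. toddler V crosses ← the storage bay.
9. toddler II and toddler III cross → the lab module.
10. toddler III crosses ← the storage bay.
11. toddler I, toddler III, and toddler V cross → the lab module.

11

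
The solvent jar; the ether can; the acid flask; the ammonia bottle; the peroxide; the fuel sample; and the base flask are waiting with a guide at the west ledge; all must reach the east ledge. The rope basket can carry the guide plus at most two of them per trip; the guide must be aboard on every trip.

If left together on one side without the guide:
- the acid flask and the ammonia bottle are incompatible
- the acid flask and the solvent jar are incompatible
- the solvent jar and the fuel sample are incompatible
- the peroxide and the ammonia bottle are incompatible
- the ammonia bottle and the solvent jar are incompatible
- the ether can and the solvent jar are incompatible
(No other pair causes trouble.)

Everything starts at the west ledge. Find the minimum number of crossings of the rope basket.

11

Counting alone: the guide can take at most 2 across per trip to the east ledge, so moving all 7 needs at least 4 loaded trips out, with a return between consecutive ones — at least 7 crossings.
The safety rule pushes this higher. Following every safe sequence of crossings, the most of the 7 that can be at the east ledge as the rope basket arrives there on crossings 7, 9 is 5, 6 respectively — never all 7.
So no plan with fewer than 11 crossings exists, and this one achieves 11:
1. Guide goes to the east ledge with the ammonia bottle and the solvent jar.  [the west ledge: the acid flask, the base flask, the ether can, the fuel sample, the peroxide | the east ledge: the ammonia bottle, the solvent jar]
2. Guide goes back to the west ledge with the solvent jar.  [the west ledge: the acid flask, the base flask, the ether can, the fuel sample, the peroxide, the solvent jar | the east ledge: the ammonia bottle]
3. Guide goes to the east ledge with the ether can and the solvent jar.  [the west ledge: the acid flask, the base flask, the fuel sample, the peroxide | the east ledge: the ammonia bottle, the ether can, the solvent jar]
4. Guide goes back to the west ledge with the solvent jar.  [the west ledge: the acid flask, the base flask, the fuel sample, the peroxide, the solvent jar | the east ledge: the ammonia bottle, the ether can]
5. Guide goes to the east ledge with the fuel sample and the solvent jar.  [the west ledge: the acid flask, the base flask, the peroxide | the east ledge: the ammonia bottle, the ether can, the fuel sample, the solvent jar]
6. Guide goes back to the west ledge with the solvent jar.  [the west ledge: the acid flask, the base flask, the peroxide, the solvent jar | the east ledge: the ammonia bottle, the ether can, the fuel sample]
7. Guide goes to the east ledge with the base flask and the solvent jar.  [the west ledge: the acid flask, the peroxide | the east ledge: the ammonia bottle, the base flask, the ether can, the fuel sample, the solvent jar]
8. Guide goes back to the west ledge with the solvent jar.  [the west ledge: the acid flask, the peroxide, the solvent jar | the east ledge: the ammonia bottle, the base flask, the ether can, the fuel sample]
9. Guide goes to the east ledge with the acid flask and the peroxide.  [the west ledge: the solvent jar | the east ledge: the acid flask, the ammonia bottle, the base flask, the ether can, the fuel sample, the peroxide]
10. Guide goes back to the west ledge with the ammonia bottle.  [the west ledge: the ammonia bottle, the solvent jar | the east ledge: the acid flask, the base flask, the ether can, the fuel sample, the peroxide]
11. Guide goes to the east ledge with the ammonia bottle and the solvent jar.  [the west ledge: — | the east ledge: the acid flask, the ammonia bottle, the base flask, the ether can, the fuel sample, the peroxide, the solvent jar]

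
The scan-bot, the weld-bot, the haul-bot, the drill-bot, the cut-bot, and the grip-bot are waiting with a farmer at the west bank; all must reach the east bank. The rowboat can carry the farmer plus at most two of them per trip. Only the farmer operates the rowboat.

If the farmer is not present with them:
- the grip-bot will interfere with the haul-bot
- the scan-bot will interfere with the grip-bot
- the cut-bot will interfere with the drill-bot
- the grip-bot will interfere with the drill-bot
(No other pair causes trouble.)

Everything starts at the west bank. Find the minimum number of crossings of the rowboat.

Counting alone: the farmer can take at most 2 across per trip to the east bank, so moving all 6 needs at least 3 loaded trips out, with a return between consecutive ones — at least 5 crossings.
The safety rule pushes this higher. Following every safe sequence of crossings, the most of the 6 that can be at the east bank as the rowboat arrives there on crossing 5 is 5 — never all 6.
So no plan with fewer than 7 crossings exists, and this one achieves 7:
1. Farmer goes to the east bank with the drill-bot and the grip-bot.  [the west bank: the cut-bot, the haul-bot, the scan-bot, the weld-bot | the east bank: the drill-bot, the grip-bot]
2. Farmer goes back to the west bank with the drill-bot.  [the west bank: the cut-bot, the drill-bot, the haul-bot, the scan-bot, the weld-bot | the east bank: the grip-bot]
3. Farmer goes to the east bank with the drill-bot and the scan-bot.  [the west bank: the cut-bot, the haul-bot, the weld-bot | the east bank: the drill-bot, the grip-bot, the scan-bot]
4. Farmer goes back to the west bank with the grip-bot.  [the west bank: the cut-bot, the grip-bot, the haul-bot, the weld-bot | the east bank: the drill-bot, the scan-bot]
5. Farmer goes to the east bank with the haul-bot and the weld-bot.  [the west bank: the cut-bot, the grip-bot | the east bank: the drill-bot, the haul-bot, the scan-bot, the weld-bot]
6. Farmer goes back to the west bank alone.  [the west bank: the cut-bot, the grip-bot | the east bank: the drill-bot, the haul-bot, the scan-bot, the weld-bot]
7. Farmer goes to the east bank with the cut-bot and the grip-bot.  [the west bank: — | the east bank: the cut-bot, the drill-bot, the grip-bot, the haul-bot, the scan-bot, the weld-bot]

7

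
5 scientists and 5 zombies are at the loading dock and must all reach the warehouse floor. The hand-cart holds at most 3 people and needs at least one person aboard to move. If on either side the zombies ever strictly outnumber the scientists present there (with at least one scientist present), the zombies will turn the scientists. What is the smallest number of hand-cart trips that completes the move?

11

Counting alone: each trip to the warehouse floor takes at most 3 across and each return brings at least 1 back, so after t trips out (and t−1 returns) at most 3t − (t−1) of the 10 are across; that first reaches 10 at t = 5, so at least 9 crossings are needed.
The safety rule pushes this higher. Following every safe sequence of crossings, the most of the 10 that can be at the warehouse floor as the hand-cart arrives there on crossing 9 is 9 — never all 10.
So no plan with fewer than 11 crossings exists, and this one achieves 11:
1. 2 zombies → the warehouse floor.  (the loading dock: 5S 3Z; the warehouse floor: 0S 2Z)
2. 1 zombie ← the loading dock.  (the loading dock: 5S 4Z; the warehouse floor: 0S 1Z)
3. 3 zombies → the warehouse floor.  (the loading dock: 5S 1Z; the warehouse floor: 0S 4Z)
4. 1 zombie ← the loading dock.  (the loading dock: 5S 2Z; the warehouse floor: 0S 3Z)
5. 3 scientists → the warehouse floor.  (the loading dock: 2S 2Z; the warehouse floor: 3S 3Z)
6. 1 scientist and 1 zombie ← the loading dock.  (the loading dock: 3S 3Z; the warehouse floor: 2S 2Z)
7. 3 scientists → the warehouse floor.  (the loading dock: 0S 3Z; the warehouse floor: 5S 2Z)
8. 1 zombie ← the loading dock.  (the loading dock: 0S 4Z; the warehouse floor: 5S 1Z)
9. 2 zombies → the warehouse floor.  (the loading dock: 0S 2Z; the warehouse floor: 5S 3Z)
10. 1 zombie ← the loading dock.  (the loading dock: 0S 3Z; the warehouse floor: 5S 2Z)
11. 3 zombies → the warehouse floor.  (the loading dock: 0S 0Z; the warehouse floor: 5S 5Z)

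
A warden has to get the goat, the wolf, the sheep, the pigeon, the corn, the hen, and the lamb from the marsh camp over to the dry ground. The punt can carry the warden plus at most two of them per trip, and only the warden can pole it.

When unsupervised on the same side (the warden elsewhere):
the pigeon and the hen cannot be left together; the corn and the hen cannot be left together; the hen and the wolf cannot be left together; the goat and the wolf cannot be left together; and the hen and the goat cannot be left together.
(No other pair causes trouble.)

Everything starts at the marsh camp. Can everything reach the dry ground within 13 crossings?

Yes — this plan uses 11 crossings (≤ 13):
1. Warden goes to the dry ground with the goat and the hen.  [the marsh camp: the corn, the lamb, the pigeon, the sheep, the wolf | the dry ground: the goat, the hen]
2. Warden goes back to the marsh camp with the goat.  [the marsh camp: the corn, the goat, the lamb, the pigeon, the sheep, the wolf | the dry ground: the hen]
3. Warden goes to the dry ground with the goat and the sheep.  [the marsh camp: the corn, the lamb, the pigeon, the wolf | the dry ground: the goat, the hen, the sheep]
4. Warden goes back to the marsh camp with the goat.  [the marsh camp: the corn, the goat, the lamb, the pigeon, the wolf | the dry ground: the hen, the sheep]
5. Warden goes to the dry ground with the goat and the pigeon.  [the marsh camp: the corn, the lamb, the wolf | the dry ground: the goat, the hen, the pigeon, the sheep]
6. Warden goes back to the marsh camp with the hen.  [the marsh camp: the corn, the hen, the lamb, the wolf | the dry ground: the goat, the pigeon, the sheep]
7. Warden goes to the dry ground with the corn and the wolf.  [the marsh camp: the hen, the lamb | the dry ground: the corn, the goat, the pigeon, the sheep, the wolf]
8. Warden goes back to the marsh camp with the goat.  [the marsh camp: the goat, the hen, the lamb | the dry ground: the corn, the pigeon, the sheep, the wolf]
9. Warden goes to the dry ground with the goat and the lamb.  [the marsh camp: the hen | the dry ground: the corn, the goat, the lamb, the pigeon, the sheep, the wolf]
10. Warden goes back to the marsh camp with the goat.  [the marsh camp: the goat, the hen | the dry ground: the corn, the lamb, the pigeon, the sheep, the wolf]
11. Warden goes to the dry ground with the goat and the hen.  [the marsh camp: — | the dry ground: the corn, the goat, the hen, the lamb, the pigeon, the sheep, the wolf]

Yes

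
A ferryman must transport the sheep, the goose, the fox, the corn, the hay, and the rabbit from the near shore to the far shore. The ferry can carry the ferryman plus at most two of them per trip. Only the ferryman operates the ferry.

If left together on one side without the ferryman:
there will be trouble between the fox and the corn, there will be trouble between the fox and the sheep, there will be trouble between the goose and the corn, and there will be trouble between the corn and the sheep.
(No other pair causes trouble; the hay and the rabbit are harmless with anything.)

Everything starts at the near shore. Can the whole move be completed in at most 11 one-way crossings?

Yes — this plan uses 9 crossings (≤ 11):
1. Ferryman goes to the far shore with the corn and the sheep.  [the near shore: the fox, the goose, the hay, the rabbit | the far shore: the corn, the sheep]
2. Ferryman goes back to the near shore with the sheep.  [the near shore: the fox, the goose, the hay, the rabbit, the sheep | the far shore: the corn]
3. Ferryman goes to the far shore with the goose and the sheep.  [the near shore: the fox, the hay, the rabbit | the far shore: the corn, the goose, the sheep]
4. Ferryman goes back to the near shore with the corn.  [the near shore: the corn, the fox, the hay, the rabbit | the far shore: the goose, the sheep]
5. Ferryman goes to the far shore with the fox and the hay.  [the near shore: the corn, the rabbit | the far shore: the fox, the goose, the hay, the sheep]
6. Ferryman goes back to the near shore with the sheep.  [the near shore: the corn, the rabbit, the sheep | the far shore: the fox, the goose, the hay]
7. Ferryman goes to the far shore with the rabbit and the sheep.  [the near shore: the corn | the far shore: the fox, the goose, the hay, the rabbit, the sheep]
8. Ferryman goes back to the near shore with the sheep.  [the near shore: the corn, the sheep | the far shore: the fox, the goose, the hay, the rabbit]
9. Ferryman goes to the far shore with the corn and the sheep.  [the near shore: — | the far shore: the corn, the fox, the goose, the hay, the rabbit, the sheep]

Yes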